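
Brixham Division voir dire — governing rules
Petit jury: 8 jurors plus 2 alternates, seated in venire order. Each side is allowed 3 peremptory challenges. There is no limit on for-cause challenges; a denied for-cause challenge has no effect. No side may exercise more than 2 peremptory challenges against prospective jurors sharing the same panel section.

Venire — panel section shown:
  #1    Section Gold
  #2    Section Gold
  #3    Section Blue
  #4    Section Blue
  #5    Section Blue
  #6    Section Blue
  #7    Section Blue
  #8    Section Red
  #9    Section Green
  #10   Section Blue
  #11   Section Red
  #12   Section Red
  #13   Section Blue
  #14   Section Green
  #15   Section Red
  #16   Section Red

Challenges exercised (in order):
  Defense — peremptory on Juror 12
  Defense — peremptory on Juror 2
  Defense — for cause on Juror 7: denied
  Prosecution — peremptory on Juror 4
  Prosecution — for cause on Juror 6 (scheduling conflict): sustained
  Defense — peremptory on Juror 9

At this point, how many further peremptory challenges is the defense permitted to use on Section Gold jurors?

Defense peremptories so far: #12, #2, #9 — 3 of 3 used, 0 left overall.
Against Section Gold: #2 — 1 used; per-section cap 2 leaves 1.
Binding limit: min(0, 1) = 0.

0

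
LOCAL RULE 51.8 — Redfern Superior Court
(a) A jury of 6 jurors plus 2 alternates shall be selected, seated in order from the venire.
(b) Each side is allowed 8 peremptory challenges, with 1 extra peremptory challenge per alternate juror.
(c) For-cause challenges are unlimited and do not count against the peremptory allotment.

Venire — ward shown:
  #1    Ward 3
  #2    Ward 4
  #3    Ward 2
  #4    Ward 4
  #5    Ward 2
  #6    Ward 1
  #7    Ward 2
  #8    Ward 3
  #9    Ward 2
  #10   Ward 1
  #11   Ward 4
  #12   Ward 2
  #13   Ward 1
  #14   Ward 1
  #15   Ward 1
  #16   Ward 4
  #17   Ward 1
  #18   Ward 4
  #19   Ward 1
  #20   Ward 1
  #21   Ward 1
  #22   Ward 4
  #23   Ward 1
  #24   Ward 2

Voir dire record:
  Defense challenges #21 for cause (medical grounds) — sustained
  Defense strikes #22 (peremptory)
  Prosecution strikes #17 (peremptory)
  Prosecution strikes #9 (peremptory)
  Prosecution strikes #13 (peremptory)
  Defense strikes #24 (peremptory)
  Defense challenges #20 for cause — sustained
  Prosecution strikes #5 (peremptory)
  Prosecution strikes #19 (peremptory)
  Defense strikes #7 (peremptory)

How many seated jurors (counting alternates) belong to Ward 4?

3

Removed: #5, #7, #9, #13, #17, #19, #20, #21, #22, #24.
Seated (8 incl. alternates): #1, #2, #3, #4, #6, #8, #10, #11.
Of those, in Ward 4: #2, #4, #11 → 3.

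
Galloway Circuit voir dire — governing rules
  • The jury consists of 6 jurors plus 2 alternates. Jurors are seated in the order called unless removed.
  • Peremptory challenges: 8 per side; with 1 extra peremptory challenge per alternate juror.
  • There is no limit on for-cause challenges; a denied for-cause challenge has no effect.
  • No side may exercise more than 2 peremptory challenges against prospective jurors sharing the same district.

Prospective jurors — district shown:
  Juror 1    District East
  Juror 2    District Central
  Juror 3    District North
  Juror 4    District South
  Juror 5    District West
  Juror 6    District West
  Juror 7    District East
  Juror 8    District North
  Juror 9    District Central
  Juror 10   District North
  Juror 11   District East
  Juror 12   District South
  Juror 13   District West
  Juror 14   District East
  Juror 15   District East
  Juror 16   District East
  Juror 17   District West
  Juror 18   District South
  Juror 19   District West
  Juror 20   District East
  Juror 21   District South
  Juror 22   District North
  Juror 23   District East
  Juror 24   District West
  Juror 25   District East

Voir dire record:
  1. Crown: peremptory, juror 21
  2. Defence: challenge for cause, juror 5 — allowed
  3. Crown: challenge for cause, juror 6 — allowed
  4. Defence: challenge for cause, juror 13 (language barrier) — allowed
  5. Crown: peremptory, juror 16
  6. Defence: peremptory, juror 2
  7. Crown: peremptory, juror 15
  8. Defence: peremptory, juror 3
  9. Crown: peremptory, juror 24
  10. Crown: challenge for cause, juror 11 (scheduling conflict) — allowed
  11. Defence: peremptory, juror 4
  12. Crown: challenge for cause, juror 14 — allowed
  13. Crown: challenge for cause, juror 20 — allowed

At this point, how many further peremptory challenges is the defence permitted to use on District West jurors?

Defence peremptories so far: #2, #3, #4 — 3 of 10 used, 7 left overall.
Against District West: none yet — per-district cap 2 leaves 2.
Binding limit: min(7, 2) = 2.

2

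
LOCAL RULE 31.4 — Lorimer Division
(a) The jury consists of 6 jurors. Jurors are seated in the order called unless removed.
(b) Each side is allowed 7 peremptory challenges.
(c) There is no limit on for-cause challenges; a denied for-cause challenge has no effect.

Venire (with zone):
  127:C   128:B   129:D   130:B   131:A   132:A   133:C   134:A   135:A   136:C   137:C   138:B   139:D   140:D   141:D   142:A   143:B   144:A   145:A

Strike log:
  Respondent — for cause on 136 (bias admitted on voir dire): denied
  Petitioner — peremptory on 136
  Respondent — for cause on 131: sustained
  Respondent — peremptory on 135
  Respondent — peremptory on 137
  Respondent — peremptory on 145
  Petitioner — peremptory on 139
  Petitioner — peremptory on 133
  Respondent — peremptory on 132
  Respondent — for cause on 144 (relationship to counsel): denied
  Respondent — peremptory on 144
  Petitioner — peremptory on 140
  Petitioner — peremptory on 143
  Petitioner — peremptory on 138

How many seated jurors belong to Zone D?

Removed: #131, #132, #133, #135, #136, #137, #138, #139, #140, #143, #144, #145.
Seated jurors 1–6: #127, #128, #129, #130, #134, #141.
Of those, in Zone D: #129, #141 → 2.

2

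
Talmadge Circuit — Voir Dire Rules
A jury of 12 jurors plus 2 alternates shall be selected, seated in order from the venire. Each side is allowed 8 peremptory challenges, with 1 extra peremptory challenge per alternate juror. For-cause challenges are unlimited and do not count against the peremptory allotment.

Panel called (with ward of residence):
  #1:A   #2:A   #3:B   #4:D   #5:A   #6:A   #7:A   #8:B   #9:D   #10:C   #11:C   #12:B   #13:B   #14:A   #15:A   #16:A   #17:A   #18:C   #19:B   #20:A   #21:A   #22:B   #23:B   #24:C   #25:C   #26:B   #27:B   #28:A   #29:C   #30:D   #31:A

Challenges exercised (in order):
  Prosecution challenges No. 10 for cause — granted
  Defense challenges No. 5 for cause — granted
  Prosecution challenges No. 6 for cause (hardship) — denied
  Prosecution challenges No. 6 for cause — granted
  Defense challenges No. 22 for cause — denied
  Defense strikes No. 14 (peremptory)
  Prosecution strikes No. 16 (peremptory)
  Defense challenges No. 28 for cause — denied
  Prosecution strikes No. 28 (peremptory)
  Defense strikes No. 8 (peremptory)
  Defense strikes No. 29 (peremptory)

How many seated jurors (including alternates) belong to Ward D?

2

Removed: #5, #6, #8, #10, #14, #16, #28, #29.
Seated (14 incl. alternates): #1, #2, #3, #4, #7, #9, #11, #12, #13, #15, #17, #18, #19, #20.
Of those, in Ward D: #4, #9 → 2.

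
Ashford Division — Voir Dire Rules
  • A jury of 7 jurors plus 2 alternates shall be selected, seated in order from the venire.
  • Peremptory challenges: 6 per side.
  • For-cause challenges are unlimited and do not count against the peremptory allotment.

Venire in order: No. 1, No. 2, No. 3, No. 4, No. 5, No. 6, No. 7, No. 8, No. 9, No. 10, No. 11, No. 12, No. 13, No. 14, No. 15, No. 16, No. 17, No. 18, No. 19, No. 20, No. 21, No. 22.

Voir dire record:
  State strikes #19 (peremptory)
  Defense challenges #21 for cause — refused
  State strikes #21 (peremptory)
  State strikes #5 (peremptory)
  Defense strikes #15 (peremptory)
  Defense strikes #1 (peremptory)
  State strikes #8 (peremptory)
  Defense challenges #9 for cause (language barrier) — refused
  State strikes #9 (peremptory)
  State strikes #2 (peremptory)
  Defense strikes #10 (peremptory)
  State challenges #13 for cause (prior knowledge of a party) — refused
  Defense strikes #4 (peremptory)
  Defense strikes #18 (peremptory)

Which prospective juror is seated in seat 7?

14

Removed: #1, #2, #4, #5, #8, #9, #10, #15, #18, #19, #21. (#13 stays — for-cause denied.)
Seating in order: seats 1–7 → #3, #6, #7, #11, #12, #13, #14; alternates → #16, #17.
So seat 7 is #14.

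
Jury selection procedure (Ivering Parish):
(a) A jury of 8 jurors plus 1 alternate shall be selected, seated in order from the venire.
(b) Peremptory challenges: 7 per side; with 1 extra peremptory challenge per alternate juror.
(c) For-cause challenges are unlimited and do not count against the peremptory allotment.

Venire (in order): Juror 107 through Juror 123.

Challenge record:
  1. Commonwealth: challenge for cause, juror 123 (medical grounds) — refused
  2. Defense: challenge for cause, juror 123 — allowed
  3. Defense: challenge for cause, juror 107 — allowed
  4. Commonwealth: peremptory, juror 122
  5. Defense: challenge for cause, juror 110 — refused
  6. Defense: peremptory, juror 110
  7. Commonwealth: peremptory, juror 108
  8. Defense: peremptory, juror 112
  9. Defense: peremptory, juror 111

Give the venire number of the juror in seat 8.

119

Removed: #107, #108, #110, #111, #112, #122, #123.
Seating in order: seats 1–8 → #109, #113, #114, #115, #116, #117, #118, #119; alternates → #120.
So seat 8 is #119.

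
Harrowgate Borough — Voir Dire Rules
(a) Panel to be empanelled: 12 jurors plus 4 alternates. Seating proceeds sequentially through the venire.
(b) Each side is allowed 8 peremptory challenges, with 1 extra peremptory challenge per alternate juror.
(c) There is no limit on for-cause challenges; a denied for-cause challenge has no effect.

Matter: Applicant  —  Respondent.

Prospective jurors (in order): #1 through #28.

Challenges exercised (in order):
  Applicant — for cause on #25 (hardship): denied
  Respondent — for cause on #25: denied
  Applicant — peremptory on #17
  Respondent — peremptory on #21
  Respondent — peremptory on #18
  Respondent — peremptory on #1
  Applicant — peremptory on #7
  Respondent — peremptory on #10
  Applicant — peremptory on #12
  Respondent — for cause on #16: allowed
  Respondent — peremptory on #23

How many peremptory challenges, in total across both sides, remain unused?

Applicant allotment: 8 base + 1 × 4 alternates = 12. Respondent allotment: 8 base + 1 × 4 alternates = 12.
Applicant peremptories used: #17, #7, #12 — 3 (the for-cause on #25 doesn't count).
Respondent peremptories used: #21, #18, #1, #10, #23 — 5 (for-cause on #25, #16 don't count).
Remaining: (12 − 3) + (12 − 5) = 16.

16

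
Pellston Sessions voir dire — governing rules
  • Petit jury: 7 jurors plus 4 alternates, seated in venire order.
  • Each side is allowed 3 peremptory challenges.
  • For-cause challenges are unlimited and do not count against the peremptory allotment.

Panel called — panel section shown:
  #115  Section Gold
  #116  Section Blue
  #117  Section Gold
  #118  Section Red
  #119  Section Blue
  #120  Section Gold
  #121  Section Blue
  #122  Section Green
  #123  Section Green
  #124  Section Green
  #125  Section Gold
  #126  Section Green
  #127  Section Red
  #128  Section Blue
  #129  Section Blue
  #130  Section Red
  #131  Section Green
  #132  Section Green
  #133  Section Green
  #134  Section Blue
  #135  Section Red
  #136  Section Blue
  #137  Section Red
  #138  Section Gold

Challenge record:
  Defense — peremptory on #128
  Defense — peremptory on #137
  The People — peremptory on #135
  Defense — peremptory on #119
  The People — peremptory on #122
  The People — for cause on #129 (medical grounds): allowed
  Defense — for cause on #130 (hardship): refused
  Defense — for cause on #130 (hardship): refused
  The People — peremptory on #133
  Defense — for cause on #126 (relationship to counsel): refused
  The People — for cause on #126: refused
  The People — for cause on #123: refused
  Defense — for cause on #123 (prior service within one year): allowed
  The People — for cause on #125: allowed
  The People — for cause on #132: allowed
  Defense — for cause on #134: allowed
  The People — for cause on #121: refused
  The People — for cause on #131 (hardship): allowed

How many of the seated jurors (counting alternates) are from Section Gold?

Removed: #119, #122, #123, #125, #128, #129, #131, #132, #133, #134, #135, #137.
Seated (11 incl. alternates): #115, #116, #117, #118, #120, #121, #124, #126, #127, #130, #136.
Of those, in Section Gold: #115, #117, #120 → 3.

3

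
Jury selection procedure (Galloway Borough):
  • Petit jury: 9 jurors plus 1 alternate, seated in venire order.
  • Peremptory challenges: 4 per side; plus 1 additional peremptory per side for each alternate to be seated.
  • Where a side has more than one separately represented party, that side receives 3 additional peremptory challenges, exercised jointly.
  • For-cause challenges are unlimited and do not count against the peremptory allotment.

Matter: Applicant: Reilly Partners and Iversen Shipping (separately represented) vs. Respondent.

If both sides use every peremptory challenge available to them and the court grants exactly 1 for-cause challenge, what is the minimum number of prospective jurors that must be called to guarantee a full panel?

24

Seats to fill: 9 + 1 alternates = 10.
Peremptories — Applicant: 4 + 1×1 + 3 = 8; Respondent: 4 + 1×1 = 5; total 13.
For-cause removals: 1.
Minimum venire: 10 + 13 + 1 = 24.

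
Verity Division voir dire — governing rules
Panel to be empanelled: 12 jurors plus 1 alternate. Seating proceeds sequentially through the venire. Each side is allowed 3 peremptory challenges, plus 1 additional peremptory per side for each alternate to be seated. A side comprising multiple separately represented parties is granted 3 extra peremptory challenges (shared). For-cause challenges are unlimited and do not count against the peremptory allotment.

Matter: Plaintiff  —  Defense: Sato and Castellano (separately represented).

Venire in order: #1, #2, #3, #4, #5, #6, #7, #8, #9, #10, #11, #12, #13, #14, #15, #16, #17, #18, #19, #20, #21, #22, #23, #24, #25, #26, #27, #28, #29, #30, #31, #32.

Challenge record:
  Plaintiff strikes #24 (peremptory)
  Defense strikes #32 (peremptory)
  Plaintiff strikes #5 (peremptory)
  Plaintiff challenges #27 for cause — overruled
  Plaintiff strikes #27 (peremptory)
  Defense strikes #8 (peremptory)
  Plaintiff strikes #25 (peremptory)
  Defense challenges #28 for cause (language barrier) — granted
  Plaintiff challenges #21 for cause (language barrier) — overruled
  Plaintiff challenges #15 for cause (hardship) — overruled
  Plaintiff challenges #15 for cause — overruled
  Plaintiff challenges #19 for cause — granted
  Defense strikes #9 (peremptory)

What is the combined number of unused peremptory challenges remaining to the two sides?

4

Plaintiff allotment: 3 base + 1 × 1 alternate = 4. Defense allotment: 3 base + 1 × 1 alternate + 3 multi-party = 7.
Plaintiff peremptories used: #24, #5, #27, #25 — 4 (for-cause on #27, #21, #15, #15, #19 don't count).
Defense peremptories used: #32, #8, #9 — 3 (the for-cause on #28 doesn't count).
Remaining: (4 − 4) + (7 − 3) = 4.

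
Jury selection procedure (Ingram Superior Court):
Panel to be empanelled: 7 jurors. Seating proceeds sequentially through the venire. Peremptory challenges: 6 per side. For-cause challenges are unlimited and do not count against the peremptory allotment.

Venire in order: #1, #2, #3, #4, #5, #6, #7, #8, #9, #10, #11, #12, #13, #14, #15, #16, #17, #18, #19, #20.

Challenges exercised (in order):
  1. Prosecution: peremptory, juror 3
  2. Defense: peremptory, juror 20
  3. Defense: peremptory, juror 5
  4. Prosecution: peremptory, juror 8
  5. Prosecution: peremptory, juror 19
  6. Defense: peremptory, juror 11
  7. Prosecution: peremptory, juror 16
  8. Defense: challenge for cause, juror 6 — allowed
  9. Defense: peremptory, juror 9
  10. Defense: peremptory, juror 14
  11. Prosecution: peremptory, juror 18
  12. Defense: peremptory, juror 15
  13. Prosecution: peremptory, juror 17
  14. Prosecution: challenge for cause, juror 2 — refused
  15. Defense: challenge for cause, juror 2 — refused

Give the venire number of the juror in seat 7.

13

Removed: #3, #5, #6, #8, #9, #11, #14, #15, #16, #17, #18, #19, #20. (#2 stays — for-cause denied.)
Filling seats in venire order through position 7: #1, #2, #4, #7, #10, #12, #13.
So seat 7 is #13.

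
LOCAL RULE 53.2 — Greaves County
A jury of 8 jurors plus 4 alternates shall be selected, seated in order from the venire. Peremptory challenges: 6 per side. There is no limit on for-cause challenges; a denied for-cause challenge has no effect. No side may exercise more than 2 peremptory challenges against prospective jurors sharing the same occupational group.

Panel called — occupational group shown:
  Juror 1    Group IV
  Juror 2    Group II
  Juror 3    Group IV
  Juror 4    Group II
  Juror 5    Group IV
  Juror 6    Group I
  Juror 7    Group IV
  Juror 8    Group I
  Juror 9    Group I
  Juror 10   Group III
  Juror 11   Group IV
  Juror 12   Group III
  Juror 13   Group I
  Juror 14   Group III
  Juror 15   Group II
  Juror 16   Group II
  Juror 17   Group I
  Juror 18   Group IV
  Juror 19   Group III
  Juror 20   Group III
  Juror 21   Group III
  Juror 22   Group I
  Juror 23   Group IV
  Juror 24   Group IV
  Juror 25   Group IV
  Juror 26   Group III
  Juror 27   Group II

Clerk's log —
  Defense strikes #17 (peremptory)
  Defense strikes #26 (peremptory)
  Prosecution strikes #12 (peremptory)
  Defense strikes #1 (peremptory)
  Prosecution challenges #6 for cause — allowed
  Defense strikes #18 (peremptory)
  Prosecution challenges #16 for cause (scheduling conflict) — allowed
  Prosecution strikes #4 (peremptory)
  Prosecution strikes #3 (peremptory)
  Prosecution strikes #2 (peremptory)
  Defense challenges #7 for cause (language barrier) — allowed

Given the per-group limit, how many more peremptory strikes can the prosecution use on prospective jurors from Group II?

0

Prosecution peremptories so far: #12, #4, #3, #2 — 4 of 6 used, 2 left overall.
Against Group II: #4, #2 — 2 used; per-group cap 2 leaves 0.
Binding limit: min(2, 0) = 0.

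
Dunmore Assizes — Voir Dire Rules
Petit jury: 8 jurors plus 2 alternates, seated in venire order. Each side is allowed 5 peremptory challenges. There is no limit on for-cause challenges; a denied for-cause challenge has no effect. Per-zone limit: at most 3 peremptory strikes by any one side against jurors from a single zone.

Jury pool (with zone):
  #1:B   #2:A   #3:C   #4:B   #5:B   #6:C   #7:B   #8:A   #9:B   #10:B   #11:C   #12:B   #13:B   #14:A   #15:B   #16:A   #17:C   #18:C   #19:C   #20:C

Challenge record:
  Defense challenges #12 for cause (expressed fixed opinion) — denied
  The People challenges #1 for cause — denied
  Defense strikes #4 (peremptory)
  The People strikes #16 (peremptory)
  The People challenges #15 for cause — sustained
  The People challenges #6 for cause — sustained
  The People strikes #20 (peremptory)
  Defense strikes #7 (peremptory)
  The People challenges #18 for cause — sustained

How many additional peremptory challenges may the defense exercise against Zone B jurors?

Defense peremptories so far: #4, #7 — 2 of 5 used, 3 left overall.
Against Zone B: #4, #7 — 2 used; per-zone cap 3 leaves 1.
Binding limit: min(3, 1) = 1.

1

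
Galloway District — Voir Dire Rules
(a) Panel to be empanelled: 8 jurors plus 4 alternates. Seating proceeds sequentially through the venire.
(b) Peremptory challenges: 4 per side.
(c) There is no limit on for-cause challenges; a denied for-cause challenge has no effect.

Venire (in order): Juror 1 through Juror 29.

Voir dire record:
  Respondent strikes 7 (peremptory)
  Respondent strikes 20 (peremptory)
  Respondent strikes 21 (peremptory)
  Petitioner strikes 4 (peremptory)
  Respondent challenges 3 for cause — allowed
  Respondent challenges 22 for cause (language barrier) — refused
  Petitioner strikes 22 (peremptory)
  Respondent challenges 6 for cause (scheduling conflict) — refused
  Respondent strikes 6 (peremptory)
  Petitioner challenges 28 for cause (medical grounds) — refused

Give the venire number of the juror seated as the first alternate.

13

Removed: #3, #4, #6, #7, #20, #21, #22. (#28 stays — for-cause denied.)
Seating in order: seats 1–8 → #1, #2, #5, #8, #9, #10, #11, #12; alternates → #13, #14, #15, #16.
So alternate 1 is #13.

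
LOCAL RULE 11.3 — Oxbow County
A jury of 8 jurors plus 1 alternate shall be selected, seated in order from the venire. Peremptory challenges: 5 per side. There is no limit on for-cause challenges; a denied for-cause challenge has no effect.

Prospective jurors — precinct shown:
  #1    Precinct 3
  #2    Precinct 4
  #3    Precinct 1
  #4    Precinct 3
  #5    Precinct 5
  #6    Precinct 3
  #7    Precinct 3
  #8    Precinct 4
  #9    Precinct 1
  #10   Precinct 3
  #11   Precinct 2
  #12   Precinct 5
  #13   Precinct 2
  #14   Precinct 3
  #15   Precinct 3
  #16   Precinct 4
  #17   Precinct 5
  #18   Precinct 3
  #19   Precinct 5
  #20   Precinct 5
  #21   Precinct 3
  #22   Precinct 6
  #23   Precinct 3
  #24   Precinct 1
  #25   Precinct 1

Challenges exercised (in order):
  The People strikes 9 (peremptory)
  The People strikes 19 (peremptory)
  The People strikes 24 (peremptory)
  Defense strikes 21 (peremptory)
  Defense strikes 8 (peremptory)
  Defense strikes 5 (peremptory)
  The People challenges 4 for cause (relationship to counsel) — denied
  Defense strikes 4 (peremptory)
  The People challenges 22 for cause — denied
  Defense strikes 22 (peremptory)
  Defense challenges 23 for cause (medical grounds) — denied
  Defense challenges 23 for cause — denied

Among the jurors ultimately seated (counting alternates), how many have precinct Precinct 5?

Removed: #4, #5, #8, #9, #19, #21, #22, #24.
Seated (9 incl. alternates): #1, #2, #3, #6, #7, #10, #11, #12, #13.
Of those, in Precinct 5: #12 → 1.

1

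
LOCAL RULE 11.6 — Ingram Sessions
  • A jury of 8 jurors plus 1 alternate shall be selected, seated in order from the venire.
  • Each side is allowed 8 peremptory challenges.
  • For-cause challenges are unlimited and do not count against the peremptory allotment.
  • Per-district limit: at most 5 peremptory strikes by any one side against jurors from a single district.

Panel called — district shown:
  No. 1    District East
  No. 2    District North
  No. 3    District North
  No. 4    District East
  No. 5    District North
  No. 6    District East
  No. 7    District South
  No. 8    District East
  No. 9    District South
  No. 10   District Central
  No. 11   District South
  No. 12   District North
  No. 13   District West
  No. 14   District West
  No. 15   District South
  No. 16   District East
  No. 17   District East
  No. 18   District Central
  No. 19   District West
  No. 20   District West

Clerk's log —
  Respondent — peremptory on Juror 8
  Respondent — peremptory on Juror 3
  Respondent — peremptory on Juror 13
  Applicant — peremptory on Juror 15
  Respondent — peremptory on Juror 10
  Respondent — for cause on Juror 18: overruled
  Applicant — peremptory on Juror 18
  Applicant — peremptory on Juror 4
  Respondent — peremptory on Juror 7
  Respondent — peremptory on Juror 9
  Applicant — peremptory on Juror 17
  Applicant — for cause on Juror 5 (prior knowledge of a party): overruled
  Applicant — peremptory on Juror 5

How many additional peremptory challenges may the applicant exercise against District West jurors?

Applicant peremptories so far: #15, #18, #4, #17, #5 — 5 of 8 used, 3 left overall.
Against District West: none yet — per-district cap 5 leaves 5.
Binding limit: min(3, 5) = 3.

3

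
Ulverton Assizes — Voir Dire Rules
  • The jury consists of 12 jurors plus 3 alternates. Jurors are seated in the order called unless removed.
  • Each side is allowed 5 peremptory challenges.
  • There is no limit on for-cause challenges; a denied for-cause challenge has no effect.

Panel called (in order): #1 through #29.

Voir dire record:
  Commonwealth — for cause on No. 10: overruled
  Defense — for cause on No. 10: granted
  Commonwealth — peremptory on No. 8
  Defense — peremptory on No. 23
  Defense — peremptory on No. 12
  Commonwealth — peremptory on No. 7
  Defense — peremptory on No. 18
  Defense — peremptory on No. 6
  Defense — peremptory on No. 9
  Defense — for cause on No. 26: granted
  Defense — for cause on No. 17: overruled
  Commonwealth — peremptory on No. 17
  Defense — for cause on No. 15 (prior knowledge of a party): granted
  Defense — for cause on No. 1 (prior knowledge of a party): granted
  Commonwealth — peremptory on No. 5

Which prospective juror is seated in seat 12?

24

Removed: #1, #5, #6, #7, #8, #9, #10, #12, #15, #17, #18, #23, #26.
Filling seats in venire order through position 12: #2, #3, #4, #11, #13, #14, #16, #19, #20, #21, #22, #24.
So seat 12 is #24.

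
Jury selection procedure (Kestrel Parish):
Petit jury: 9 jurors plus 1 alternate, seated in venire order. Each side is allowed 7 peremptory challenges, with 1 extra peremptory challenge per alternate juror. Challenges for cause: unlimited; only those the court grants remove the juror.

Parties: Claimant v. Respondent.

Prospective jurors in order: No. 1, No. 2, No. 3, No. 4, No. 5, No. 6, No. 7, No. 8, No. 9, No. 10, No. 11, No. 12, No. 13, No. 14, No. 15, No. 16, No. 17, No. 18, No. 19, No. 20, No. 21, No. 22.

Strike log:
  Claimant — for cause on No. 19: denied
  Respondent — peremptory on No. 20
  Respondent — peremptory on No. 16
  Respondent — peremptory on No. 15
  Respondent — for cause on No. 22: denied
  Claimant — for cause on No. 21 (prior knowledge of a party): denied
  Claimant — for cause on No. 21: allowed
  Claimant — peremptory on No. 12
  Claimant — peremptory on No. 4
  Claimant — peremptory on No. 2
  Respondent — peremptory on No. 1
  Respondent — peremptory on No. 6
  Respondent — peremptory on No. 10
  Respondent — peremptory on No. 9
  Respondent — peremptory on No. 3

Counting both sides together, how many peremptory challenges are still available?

Claimant allotment: 7 base + 1 × 1 alternate = 8. Respondent allotment: 7 base + 1 × 1 alternate = 8.
Claimant peremptories used: #12, #4, #2 — 3 (for-cause on #19, #21, #21 don't count).
Respondent peremptories used: #20, #16, #15, #1, #6, #10, #9, #3 — 8 (the for-cause on #22 doesn't count).
Remaining: (8 − 3) + (8 − 8) = 5.

5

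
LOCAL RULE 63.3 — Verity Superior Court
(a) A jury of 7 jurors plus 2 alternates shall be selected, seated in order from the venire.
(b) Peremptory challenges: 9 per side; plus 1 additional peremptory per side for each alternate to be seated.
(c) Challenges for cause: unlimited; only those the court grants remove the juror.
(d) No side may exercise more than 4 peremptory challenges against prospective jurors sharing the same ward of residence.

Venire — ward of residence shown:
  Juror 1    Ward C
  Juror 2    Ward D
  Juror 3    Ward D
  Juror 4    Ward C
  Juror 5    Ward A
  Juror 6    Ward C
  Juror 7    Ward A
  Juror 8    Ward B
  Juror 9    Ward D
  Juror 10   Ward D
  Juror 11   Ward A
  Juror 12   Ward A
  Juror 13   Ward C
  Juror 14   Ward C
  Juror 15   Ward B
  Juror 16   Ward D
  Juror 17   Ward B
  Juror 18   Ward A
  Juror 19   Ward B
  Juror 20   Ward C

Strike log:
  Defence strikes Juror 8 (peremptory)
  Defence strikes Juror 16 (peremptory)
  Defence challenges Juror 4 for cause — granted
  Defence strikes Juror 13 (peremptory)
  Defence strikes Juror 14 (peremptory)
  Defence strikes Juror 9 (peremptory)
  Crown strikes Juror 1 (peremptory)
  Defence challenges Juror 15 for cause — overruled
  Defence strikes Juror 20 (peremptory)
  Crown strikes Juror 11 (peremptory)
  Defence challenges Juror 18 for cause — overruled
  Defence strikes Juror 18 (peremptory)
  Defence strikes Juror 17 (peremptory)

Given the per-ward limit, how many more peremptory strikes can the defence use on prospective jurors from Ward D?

2

Defence peremptories so far: #8, #16, #13, #14, #9, #20, #18, #17 — 8 of 11 used, 3 left overall.
Against Ward D: #16, #9 — 2 used; per-ward cap 4 leaves 2.
Binding limit: min(3, 2) = 2.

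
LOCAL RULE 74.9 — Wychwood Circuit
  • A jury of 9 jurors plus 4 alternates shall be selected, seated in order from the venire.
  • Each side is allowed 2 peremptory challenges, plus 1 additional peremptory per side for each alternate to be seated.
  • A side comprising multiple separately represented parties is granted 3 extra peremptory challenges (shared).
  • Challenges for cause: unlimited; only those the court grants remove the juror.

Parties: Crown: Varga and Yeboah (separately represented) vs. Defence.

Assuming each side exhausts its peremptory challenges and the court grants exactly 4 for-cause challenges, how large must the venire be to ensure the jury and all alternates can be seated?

32

Seats to fill: 9 + 4 alternates = 13.
Peremptories — Crown: 2 + 1×4 + 3 = 9; Defence: 2 + 1×4 = 6; total 15.
For-cause removals: 4.
Minimum venire: 13 + 15 + 4 = 32.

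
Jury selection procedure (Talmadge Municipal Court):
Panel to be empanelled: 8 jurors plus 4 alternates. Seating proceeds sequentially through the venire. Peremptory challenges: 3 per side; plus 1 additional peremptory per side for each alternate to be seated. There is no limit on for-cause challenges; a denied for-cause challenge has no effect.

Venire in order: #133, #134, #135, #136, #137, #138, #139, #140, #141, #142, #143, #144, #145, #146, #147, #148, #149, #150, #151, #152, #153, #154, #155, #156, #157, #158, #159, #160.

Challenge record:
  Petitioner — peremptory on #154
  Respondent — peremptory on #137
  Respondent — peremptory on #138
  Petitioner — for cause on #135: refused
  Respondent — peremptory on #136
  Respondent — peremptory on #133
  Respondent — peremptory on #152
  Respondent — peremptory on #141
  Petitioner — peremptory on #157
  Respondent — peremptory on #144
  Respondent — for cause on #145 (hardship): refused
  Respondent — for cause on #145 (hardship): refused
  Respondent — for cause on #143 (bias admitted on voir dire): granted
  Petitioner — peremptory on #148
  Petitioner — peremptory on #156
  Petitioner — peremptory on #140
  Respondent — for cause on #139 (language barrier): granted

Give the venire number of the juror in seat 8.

150

Removed: #133, #136, #137, #138, #139, #140, #141, #143, #144, #148, #152, #154, #156, #157. (#135, #145 stay — for-cause denied.)
Filling seats in venire order through position 8: #134, #135, #142, #145, #146, #147, #149, #150.
So seat 8 is #150.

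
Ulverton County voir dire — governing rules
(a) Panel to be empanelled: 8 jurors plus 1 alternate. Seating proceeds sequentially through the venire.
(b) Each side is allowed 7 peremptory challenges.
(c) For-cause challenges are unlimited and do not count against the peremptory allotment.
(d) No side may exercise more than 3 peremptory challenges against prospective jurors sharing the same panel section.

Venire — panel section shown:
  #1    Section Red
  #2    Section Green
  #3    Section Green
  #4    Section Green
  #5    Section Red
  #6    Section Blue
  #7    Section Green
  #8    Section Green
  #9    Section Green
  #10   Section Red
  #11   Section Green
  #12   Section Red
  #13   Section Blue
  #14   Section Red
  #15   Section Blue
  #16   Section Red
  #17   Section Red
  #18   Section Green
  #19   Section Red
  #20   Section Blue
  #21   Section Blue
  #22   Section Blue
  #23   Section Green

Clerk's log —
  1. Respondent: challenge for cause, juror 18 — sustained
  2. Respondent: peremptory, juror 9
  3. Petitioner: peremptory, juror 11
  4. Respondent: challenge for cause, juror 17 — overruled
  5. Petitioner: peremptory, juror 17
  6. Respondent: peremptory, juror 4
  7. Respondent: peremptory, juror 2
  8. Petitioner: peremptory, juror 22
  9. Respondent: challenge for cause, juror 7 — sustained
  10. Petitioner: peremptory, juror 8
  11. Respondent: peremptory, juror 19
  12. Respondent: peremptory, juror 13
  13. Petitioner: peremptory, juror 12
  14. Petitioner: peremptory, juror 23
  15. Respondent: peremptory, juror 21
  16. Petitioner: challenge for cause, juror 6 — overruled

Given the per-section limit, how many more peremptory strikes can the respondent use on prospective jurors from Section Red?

Respondent peremptories so far: #9, #4, #2, #19, #13, #21 — 6 of 7 used, 1 left overall.
Against Section Red: #19 — 1 used; per-section cap 3 leaves 2.
Binding limit: min(1, 2) = 1.

1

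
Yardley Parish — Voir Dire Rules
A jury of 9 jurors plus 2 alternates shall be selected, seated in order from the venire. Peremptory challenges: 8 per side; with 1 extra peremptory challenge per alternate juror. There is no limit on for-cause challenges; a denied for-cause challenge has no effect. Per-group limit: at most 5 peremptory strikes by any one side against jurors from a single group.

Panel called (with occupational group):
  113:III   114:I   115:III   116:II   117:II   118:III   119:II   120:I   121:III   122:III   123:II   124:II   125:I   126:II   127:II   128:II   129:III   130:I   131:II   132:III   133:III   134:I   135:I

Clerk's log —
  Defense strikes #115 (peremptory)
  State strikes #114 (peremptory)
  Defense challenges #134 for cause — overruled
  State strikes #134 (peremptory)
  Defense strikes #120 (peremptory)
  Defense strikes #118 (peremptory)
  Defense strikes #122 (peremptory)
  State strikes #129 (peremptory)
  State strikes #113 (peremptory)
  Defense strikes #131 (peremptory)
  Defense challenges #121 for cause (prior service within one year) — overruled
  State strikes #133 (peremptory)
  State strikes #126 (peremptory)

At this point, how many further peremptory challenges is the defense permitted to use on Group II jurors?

4

Defense peremptories so far: #115, #120, #118, #122, #131 — 5 of 10 used, 5 left overall.
Against Group II: #131 — 1 used; per-group cap 5 leaves 4.
Binding limit: min(5, 4) = 4.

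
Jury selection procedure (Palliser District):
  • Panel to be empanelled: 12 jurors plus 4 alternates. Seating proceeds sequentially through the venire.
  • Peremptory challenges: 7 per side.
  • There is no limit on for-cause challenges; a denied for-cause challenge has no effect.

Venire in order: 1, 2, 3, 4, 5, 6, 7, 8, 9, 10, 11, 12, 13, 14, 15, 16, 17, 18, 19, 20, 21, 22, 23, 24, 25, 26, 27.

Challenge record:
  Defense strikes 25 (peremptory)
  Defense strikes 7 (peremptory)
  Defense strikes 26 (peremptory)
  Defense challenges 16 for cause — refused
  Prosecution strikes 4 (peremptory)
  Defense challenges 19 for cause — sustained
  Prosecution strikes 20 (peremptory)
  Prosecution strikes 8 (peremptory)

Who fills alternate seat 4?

21

Removed: #4, #7, #8, #19, #20, #25, #26. (#16 stays — for-cause denied.)
Filling seats in venire order through position 16: #1, #2, #3, #5, #6, #9, #10, #11, #12, #13, #14, #15, #16, #17, #18, #21.
So alternate 4 is #21.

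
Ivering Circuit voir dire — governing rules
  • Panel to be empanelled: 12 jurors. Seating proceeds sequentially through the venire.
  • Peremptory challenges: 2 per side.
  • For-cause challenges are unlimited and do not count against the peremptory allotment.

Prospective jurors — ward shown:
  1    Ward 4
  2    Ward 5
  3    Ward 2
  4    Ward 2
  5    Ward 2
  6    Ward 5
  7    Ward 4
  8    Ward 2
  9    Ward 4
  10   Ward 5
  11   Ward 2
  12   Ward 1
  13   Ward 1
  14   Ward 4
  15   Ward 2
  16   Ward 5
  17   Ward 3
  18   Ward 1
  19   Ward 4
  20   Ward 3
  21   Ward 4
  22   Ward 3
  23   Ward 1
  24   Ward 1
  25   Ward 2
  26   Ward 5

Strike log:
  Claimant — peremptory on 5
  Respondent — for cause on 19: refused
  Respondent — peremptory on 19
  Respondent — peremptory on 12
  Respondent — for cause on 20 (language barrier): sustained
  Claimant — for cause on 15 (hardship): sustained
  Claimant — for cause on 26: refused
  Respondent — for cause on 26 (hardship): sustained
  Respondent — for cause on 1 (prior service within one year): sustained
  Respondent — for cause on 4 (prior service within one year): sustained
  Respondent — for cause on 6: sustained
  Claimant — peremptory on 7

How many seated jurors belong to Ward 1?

2

Removed: #1, #4, #5, #6, #7, #12, #15, #19, #20, #26.
Seated jurors 1–12: #2, #3, #8, #9, #10, #11, #13, #14, #16, #17, #18, #21.
Of those, in Ward 1: #13, #18 → 2.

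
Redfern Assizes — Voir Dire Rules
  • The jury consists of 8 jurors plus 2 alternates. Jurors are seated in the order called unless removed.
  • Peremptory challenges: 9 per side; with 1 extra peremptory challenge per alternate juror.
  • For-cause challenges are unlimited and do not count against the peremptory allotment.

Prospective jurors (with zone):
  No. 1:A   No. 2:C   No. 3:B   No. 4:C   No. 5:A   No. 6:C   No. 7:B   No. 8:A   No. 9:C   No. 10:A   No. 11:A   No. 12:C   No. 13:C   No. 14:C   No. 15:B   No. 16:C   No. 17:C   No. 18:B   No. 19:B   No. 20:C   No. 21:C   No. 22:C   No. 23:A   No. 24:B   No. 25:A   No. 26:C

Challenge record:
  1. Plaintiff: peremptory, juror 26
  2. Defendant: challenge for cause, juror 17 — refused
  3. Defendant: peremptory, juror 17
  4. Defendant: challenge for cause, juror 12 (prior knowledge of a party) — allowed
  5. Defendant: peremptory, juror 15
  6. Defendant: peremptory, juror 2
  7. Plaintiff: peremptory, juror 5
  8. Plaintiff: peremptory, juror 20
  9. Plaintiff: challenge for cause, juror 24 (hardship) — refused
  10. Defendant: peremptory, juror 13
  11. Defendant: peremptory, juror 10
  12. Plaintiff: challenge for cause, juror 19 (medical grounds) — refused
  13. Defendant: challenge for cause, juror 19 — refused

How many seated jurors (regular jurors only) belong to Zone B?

Removed: #2, #5, #10, #12, #13, #15, #17, #20, #26.
Seated jurors 1–8: #1, #3, #4, #6, #7, #8, #9, #11 (alternates #14, #16 not counted).
Of those, in Zone B: #3, #7 → 2.

2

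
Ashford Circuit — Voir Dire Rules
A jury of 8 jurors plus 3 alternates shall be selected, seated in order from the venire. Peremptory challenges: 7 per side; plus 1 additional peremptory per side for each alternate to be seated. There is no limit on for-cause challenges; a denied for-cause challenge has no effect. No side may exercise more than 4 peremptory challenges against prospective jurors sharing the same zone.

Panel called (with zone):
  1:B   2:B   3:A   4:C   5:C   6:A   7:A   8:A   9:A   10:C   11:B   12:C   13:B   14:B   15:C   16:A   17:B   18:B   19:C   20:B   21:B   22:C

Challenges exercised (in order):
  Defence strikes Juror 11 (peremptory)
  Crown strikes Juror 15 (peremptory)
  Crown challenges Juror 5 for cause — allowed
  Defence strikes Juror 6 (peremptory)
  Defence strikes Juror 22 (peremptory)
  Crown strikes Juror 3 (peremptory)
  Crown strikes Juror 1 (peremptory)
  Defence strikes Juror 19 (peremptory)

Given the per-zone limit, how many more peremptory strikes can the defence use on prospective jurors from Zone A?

Defence peremptories so far: #11, #6, #22, #19 — 4 of 10 used, 6 left overall.
Against Zone A: #6 — 1 used; per-zone cap 4 leaves 3.
Binding limit: min(6, 3) = 3.

3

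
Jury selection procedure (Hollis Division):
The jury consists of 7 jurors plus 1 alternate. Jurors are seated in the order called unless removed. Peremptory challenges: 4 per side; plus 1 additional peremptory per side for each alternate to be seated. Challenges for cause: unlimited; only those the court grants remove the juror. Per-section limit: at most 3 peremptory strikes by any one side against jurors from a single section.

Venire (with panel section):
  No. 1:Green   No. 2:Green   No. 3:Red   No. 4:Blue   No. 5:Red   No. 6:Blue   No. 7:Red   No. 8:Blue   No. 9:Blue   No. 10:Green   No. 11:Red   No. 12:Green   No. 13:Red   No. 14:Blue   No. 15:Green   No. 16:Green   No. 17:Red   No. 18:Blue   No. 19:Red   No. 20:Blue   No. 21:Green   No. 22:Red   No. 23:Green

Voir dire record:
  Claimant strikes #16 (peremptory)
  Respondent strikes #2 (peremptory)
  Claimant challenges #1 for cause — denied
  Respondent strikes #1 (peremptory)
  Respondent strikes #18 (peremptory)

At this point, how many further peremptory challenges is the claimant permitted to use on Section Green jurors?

2

Claimant peremptories so far: #16 — 1 of 5 used, 4 left overall.
Against Section Green: #16 — 1 used; per-section cap 3 leaves 2.
Binding limit: min(4, 2) = 2.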